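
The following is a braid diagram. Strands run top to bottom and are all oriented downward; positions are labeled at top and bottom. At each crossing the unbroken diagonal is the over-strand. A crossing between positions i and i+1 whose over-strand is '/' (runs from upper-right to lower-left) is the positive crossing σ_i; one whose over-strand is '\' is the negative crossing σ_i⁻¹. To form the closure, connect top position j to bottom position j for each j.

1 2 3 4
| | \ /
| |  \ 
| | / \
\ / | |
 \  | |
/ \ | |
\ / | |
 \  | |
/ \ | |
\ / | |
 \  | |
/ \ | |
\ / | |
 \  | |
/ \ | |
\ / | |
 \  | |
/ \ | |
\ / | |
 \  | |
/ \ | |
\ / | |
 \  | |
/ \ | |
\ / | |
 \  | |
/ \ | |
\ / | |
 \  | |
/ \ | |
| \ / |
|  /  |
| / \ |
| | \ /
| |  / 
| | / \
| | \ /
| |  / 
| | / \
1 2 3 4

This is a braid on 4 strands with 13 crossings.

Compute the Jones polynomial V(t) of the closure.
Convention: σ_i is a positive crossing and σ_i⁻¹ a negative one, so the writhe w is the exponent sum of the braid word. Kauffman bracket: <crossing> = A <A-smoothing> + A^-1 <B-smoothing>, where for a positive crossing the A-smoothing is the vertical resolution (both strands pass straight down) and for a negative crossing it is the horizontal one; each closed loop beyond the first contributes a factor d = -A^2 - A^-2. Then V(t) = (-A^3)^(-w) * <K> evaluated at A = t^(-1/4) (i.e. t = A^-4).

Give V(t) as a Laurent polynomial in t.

t^-4 + t^-6 - t^-7 + t^-8 - t^-9 + t^-10 - t^-11 + t^-12 - t^-13

Derivation:
Reading the diagram top to bottom ('/'-over between positions i,i+1 = s_i, '\'-over = s_i^-1): braid word = s3^-1 s1^-1 s1^-1 s1^-1 s1^-1 s1^-1 s1^-1 s1^-1 s1^-1 s1^-1 s2 s3 s3.
The presented braid s3^-1 s1^-1 s1^-1 s1^-1 s1^-1 s1^-1 s1^-1 s1^-1 s1^-1 s1^-1 s2 s3 s3 on 4 strands reduces by inverse Markov moves (closure unchanged at each step):
  Deconjugate: the word is γ·β·γ⁻¹ with γ = s3^-1 (prefix) and γ⁻¹ = s3 (suffix); strip both.
  Destabilize: the word has the form β·s3 where s3 occurs only as the final letter (β ∈ B_3); drop it and the last strand → 3 strands.
  Destabilize: the word has the form β·s2 where s2 occurs only as the final letter (β ∈ B_2); drop it and the last strand → 2 strands.
Reduced to β = s1^-1 s1^-1 s1^-1 s1^-1 s1^-1 s1^-1 s1^-1 s1^-1 s1^-1 on 2 strands, 9 crossings.
Compute on β:
Braid: s1^-1 s1^-1 s1^-1 s1^-1 s1^-1 s1^-1 s1^-1 s1^-1 s1^-1 on 2 strands, 9 crossings.
Writhe w = (#positive) - (#negative) = 0 - 9 = -9.
Enumerate smoothing states for the bracket polynomial. There are 2^9 = 512 states.
Each crossing splits two ways (0=vertical, 1=horizontal). The state's weight is A^(#A-smoothings - #B-smoothings) * d^(loops - 1).
Tabulate the states by total A-exponent and number of loops L (A-exp: L × count):
  A^9: L=9 ×1
  A^7: L=8 ×9
  A^5: L=7 ×36
  A^3: L=6 ×84
  A^1: L=5 ×126
  A^-1: L=4 ×126
  A^-3: L=3 ×84
  A^-5: L=2 ×36
  A^-7: L=1 ×9
  A^-9: L=2 ×1
Each group contributes A^e * Σ count * d^(L-1):
Powers of d = -A^2 - A^-2: d^2 = A^4 + 2 + A^-4; d^3 = -A^6 - 3*A^2 - 3*A^-2 - A^-6; d^4 = A^8 + 4*A^4 + 6 + 4*A^-4 + A^-8; d^5 = -A^10 - 5*A^6 - 10*A^2 - 10*A^-2 - 5*A^-6 - A^-10; d^6 = A^12 + 6*A^8 + 15*A^4 + 20 + 15*A^-4 + 6*A^-8 + A^-12; d^7 = -A^14 - 7*A^10 - 21*A^6 - 35*A^2 - 35*A^-2 - 21*A^-6 - 7*A^-10 - A^-14; d^8 = A^16 + 8*A^12 + 28*A^8 + 56*A^4 + 70 + 56*A^-4 + 28*A^-8 + 8*A^-12 + A^-16.
  A^9 * (d^8) = A^25 + 8*A^21 + 28*A^17 + 56*A^13 + 70*A^9 + 56*A^5 + 28*A + 8*A^-3 + A^-7
  A^7 * (9*d^7) = -9*A^21 - 63*A^17 - 189*A^13 - 315*A^9 - 315*A^5 - 189*A - 63*A^-3 - 9*A^-7
  A^5 * (36*d^6) = 36*A^17 + 216*A^13 + 540*A^9 + 720*A^5 + 540*A + 216*A^-3 + 36*A^-7
  A^3 * (84*d^5) = -84*A^13 - 420*A^9 - 840*A^5 - 840*A - 420*A^-3 - 84*A^-7
  A^1 * (126*d^4) = 126*A^9 + 504*A^5 + 756*A + 504*A^-3 + 126*A^-7
  A^-1 * (126*d^3) = -126*A^5 - 378*A - 378*A^-3 - 126*A^-7
  A^-3 * (84*d^2) = 84*A + 168*A^-3 + 84*A^-7
  A^-5 * (36*d) = -36*A^-3 - 36*A^-7
  A^-7 * (9) = 9*A^-7
  A^-9 * (d) = -A^-7 - A^-11
Summing the groups: <K> = A^25 - A^21 + A^17 - A^13 + A^9 - A^5 + A - A^-3 - A^-11
Normalise by the writhe: (-A^3)^(-w) = (-A^3)^(9) = -A^27, so f(A) = -A^27 * <K> = -A^52 + A^48 - A^44 + A^40 - A^36 + A^32 - A^28 + A^24 + A^16.
Substitute A = t^(-1/4), i.e. A^e → t^(-e/4): V(t) = t^-4 + t^-6 - t^-7 + t^-8 - t^-9 + t^-10 - t^-11 + t^-12 - t^-13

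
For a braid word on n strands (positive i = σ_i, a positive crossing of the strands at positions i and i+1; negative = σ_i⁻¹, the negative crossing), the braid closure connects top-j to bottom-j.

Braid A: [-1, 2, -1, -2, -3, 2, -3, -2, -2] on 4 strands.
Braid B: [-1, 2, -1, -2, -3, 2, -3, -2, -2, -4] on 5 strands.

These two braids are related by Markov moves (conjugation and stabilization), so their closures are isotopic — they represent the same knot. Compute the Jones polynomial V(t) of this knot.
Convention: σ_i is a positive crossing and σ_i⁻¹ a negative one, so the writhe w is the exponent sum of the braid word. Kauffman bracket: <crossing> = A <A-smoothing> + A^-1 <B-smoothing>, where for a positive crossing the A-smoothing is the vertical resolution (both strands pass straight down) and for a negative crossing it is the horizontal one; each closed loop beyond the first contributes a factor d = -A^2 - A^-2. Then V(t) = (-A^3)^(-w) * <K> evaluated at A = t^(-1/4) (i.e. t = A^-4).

t^-1 - 2*t^-2 + 3*t^-3 - 2*t^-4 + 3*t^-5 - 2*t^-6 + t^-7 - t^-8

Derivation:
Markov-equivalent braids have isotopic closures, hence identical knot invariants. Strip the Markov moves from each word to reach a common short braid β, then compute V(t) once on β.
Braid A: s1^-1 s2 s1^-1 s2^-1 s3^-1 s2 s3^-1 s2^-1 s2^-1 on 4 strands has no conjugating prefix/suffix or stabilization to strip; take β = s1^-1 s2 s1^-1 s2^-1 s3^-1 s2 s3^-1 s2^-1 s2^-1.
Braid B: s1^-1 s2 s1^-1 s2^-1 s3^-1 s2 s3^-1 s2^-1 s2^-1 s4^-1 on 5 strands reduces by inverse Markov moves (closure unchanged at each step):
  Destabilize: the word has the form β·s4^-1 where s4^-1 occurs only as the final letter (β ∈ B_4); drop it and the last strand → 4 strands.
Reduced to β = s1^-1 s2 s1^-1 s2^-1 s3^-1 s2 s3^-1 s2^-1 s2^-1 on 4 strands, 9 crossings.
Both give the same β = s1^-1 s2 s1^-1 s2^-1 s3^-1 s2 s3^-1 s2^-1 s2^-1 on 4 strands, so one state sum suffices:
Braid: s1^-1 s2 s1^-1 s2^-1 s3^-1 s2 s3^-1 s2^-1 s2^-1 on 4 strands, 9 crossings.
Writhe w = (#positive) - (#negative) = 2 - 7 = -5.
Computing the Kauffman bracket via state sum. There are 2^9 = 512 states.
Each crossing splits two ways (0=vertical, 1=horizontal). The state's weight is A^(#A-smoothings - #B-smoothings) * d^(loops - 1).
Tabulate the states by total A-exponent and number of loops L (A-exp: L × count):
  A^9: L=5 ×1
  A^7: L=4 ×9
  A^5: L=3 ×30, L=5 ×6
  A^3: L=2 ×45, L=4 ×37, L=6 ×2
  A^1: L=1 ×27, L=3 ×78, L=5 ×21
  A^-1: L=2 ×67, L=4 ×53, L=6 ×6
  A^-3: L=1 ×12, L=3 ×53, L=5 ×18, L=7 ×1
  A^-5: L=2 ×14, L=4 ×19, L=6 ×3
  A^-7: L=3 ×6, L=5 ×3
  A^-9: L=4 ×1
Each group contributes A^e * Σ count * d^(L-1):
Powers of d = -A^2 - A^-2: d^2 = A^4 + 2 + A^-4; d^3 = -A^6 - 3*A^2 - 3*A^-2 - A^-6; d^4 = A^8 + 4*A^4 + 6 + 4*A^-4 + A^-8; d^5 = -A^10 - 5*A^6 - 10*A^2 - 10*A^-2 - 5*A^-6 - A^-10; d^6 = A^12 + 6*A^8 + 15*A^4 + 20 + 15*A^-4 + 6*A^-8 + A^-12.
  A^9 * (d^4) = A^17 + 4*A^13 + 6*A^9 + 4*A^5 + A
  A^7 * (9*d^3) = -9*A^13 - 27*A^9 - 27*A^5 - 9*A
  A^5 * (30*d^2 + 6*d^4) = 6*A^13 + 54*A^9 + 96*A^5 + 54*A + 6*A^-3
  A^3 * (45*d + 37*d^3 + 2*d^5) = -2*A^13 - 47*A^9 - 176*A^5 - 176*A - 47*A^-3 - 2*A^-7
  A^1 * (27 + 78*d^2 + 21*d^4) = 21*A^9 + 162*A^5 + 309*A + 162*A^-3 + 21*A^-7
  A^-1 * (67*d + 53*d^3 + 6*d^5) = -6*A^9 - 83*A^5 - 286*A - 286*A^-3 - 83*A^-7 - 6*A^-11
  A^-3 * (12 + 53*d^2 + 18*d^4 + d^6) = A^9 + 24*A^5 + 140*A + 246*A^-3 + 140*A^-7 + 24*A^-11 + A^-15
  A^-5 * (14*d + 19*d^3 + 3*d^5) = -3*A^5 - 34*A - 101*A^-3 - 101*A^-7 - 34*A^-11 - 3*A^-15
  A^-7 * (6*d^2 + 3*d^4) = 3*A + 18*A^-3 + 30*A^-7 + 18*A^-11 + 3*A^-15
  A^-9 * (d^3) = -A^-3 - 3*A^-7 - 3*A^-11 - A^-15
Summing the groups: <K> = A^17 - A^13 + 2*A^9 - 3*A^5 + 2*A - 3*A^-3 + 2*A^-7 - A^-11
Normalise by the writhe: (-A^3)^(-w) = (-A^3)^(5) = -A^15, so f(A) = -A^15 * <K> = -A^32 + A^28 - 2*A^24 + 3*A^20 - 2*A^16 + 3*A^12 - 2*A^8 + A^4.
Substitute A = t^(-1/4), i.e. A^e → t^(-e/4): V(t) = t^-1 - 2*t^-2 + 3*t^-3 - 2*t^-4 + 3*t^-5 - 2*t^-6 + t^-7 - t^-8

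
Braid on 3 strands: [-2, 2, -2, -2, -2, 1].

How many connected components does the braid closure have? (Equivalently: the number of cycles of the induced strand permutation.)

Track the strand permutation on 3 strands, starting from identity.
  step 1: s2^-1 swaps positions 2,3 -> [1 3 2]
  step 2: s2 swaps positions 2,3 -> [1 2 3]
  step 3: s2^-1 swaps positions 2,3 -> [1 3 2]
  step 4: s2^-1 swaps positions 2,3 -> [1 2 3]
  step 5: s2^-1 swaps positions 2,3 -> [1 3 2]
  step 6: s1 swaps positions 1,2 -> [3 1 2]
Final permutation (position -> original strand): [3 1 2]
Closure components = cycle count of this permutation = 1.

Answer: 1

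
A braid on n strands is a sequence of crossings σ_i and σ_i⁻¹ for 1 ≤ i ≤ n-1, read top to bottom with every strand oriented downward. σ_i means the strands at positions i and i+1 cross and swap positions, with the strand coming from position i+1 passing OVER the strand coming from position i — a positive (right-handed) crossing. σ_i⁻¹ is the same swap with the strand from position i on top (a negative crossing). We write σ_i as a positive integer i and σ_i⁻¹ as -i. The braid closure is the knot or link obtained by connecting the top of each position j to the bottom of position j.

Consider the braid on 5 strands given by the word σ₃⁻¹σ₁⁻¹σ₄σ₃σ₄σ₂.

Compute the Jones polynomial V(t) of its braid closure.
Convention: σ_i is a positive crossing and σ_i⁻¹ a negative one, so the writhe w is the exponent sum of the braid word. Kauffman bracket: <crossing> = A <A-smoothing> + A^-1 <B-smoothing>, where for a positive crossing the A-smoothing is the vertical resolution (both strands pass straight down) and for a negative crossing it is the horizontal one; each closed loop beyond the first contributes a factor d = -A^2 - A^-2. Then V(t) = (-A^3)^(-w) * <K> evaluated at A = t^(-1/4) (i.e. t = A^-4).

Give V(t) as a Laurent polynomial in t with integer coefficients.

1

Derivation:
Braid: s3^-1 s1^-1 s4 s3 s4 s2 on 5 strands, 6 crossings.
Writhe w = (#positive) - (#negative) = 4 - 2 = 2.
Enumerate smoothing states for the bracket polynomial. There are 2^6 = 64 states.
For each crossing: s=0 is the vertical smoothing, s=1 horizontal. Crossing k contributes A^(sign_k * (1 - 2*s_k)); loop factor d = -A^2 - A^-2.
Tabulate the states by total A-exponent and number of loops L (A-exp: L × count):
  A^6: L=3 ×1
  A^4: L=2 ×3, L=4 ×3
  A^2: L=1 ×2, L=3 ×11, L=5 ×2
  A^0: L=2 ×11, L=4 ×9
  A^-2: L=1 ×3, L=3 ×11, L=5 ×1
  A^-4: L=2 ×4, L=4 ×2
  A^-6: L=3 ×1
Each group contributes A^e * Σ count * d^(L-1):
Powers of d = -A^2 - A^-2: d^2 = A^4 + 2 + A^-4; d^3 = -A^6 - 3*A^2 - 3*A^-2 - A^-6; d^4 = A^8 + 4*A^4 + 6 + 4*A^-4 + A^-8.
  A^6 * (d^2) = A^10 + 2*A^6 + A^2
  A^4 * (3*d + 3*d^3) = -3*A^10 - 12*A^6 - 12*A^2 - 3*A^-2
  A^2 * (2 + 11*d^2 + 2*d^4) = 2*A^10 + 19*A^6 + 36*A^2 + 19*A^-2 + 2*A^-6
  A^0 * (11*d + 9*d^3) = -9*A^6 - 38*A^2 - 38*A^-2 - 9*A^-6
  A^-2 * (3 + 11*d^2 + d^4) = A^6 + 15*A^2 + 31*A^-2 + 15*A^-6 + A^-10
  A^-4 * (4*d + 2*d^3) = -2*A^2 - 10*A^-2 - 10*A^-6 - 2*A^-10
  A^-6 * (d^2) = A^-2 + 2*A^-6 + A^-10
Summing the groups: <K> = A^6
Normalise by the writhe: (-A^3)^(-w) = (-A^3)^(-2) = A^-6, so f(A) = A^-6 * <K> = 1.
Substitute A = t^(-1/4), i.e. A^e → t^(-e/4): V(t) = 1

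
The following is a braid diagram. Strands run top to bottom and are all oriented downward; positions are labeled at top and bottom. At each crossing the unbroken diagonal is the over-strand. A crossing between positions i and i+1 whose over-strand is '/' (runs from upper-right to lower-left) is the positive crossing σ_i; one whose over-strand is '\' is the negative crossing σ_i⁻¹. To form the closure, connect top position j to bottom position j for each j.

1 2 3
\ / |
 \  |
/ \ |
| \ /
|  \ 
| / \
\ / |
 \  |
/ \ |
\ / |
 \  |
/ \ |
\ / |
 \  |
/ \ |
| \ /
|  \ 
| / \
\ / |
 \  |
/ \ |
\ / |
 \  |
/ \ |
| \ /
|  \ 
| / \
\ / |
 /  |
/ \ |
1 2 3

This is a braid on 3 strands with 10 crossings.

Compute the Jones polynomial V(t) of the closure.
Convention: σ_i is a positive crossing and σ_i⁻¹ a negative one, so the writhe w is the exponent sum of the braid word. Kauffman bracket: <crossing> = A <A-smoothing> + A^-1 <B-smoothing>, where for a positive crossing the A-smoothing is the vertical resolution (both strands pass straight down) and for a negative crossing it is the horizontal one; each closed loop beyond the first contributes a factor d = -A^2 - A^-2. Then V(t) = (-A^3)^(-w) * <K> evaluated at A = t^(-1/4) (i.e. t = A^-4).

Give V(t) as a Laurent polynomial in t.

Reading the diagram top to bottom ('/'-over between positions i,i+1 = s_i, '\'-over = s_i^-1): braid word = s1^-1 s2^-1 s1^-1 s1^-1 s1^-1 s2^-1 s1^-1 s1^-1 s2^-1 s1.
The presented braid s1^-1 s2^-1 s1^-1 s1^-1 s1^-1 s2^-1 s1^-1 s1^-1 s2^-1 s1 on 3 strands reduces by inverse Markov moves (closure unchanged at each step):
  Deconjugate: the word is γ·β·γ⁻¹ with γ = s1^-1 (prefix) and γ⁻¹ = s1 (suffix); strip both.
Reduced to β = s2^-1 s1^-1 s1^-1 s1^-1 s2^-1 s1^-1 s1^-1 s2^-1 on 3 strands, 8 crossings.
Compute on β:
Braid: s2^-1 s1^-1 s1^-1 s1^-1 s2^-1 s1^-1 s1^-1 s2^-1 on 3 strands, 8 crossings.
Writhe w = (#positive) - (#negative) = 0 - 8 = -8.
Enumerate smoothing states for the bracket polynomial. There are 2^8 = 256 states.
For each crossing: s=0 is the vertical smoothing, s=1 horizontal. Crossing k contributes A^(sign_k * (1 - 2*s_k)); loop factor d = -A^2 - A^-2.
Tabulate the states by total A-exponent and number of loops L (A-exp: L × count):
  A^8: L=5 ×1
  A^6: L=4 ×7, L=6 ×1
  A^4: L=3 ×19, L=5 ×9
  A^2: L=2 ×24, L=4 ×31, L=6 ×1
  A^0: L=1 ×12, L=3 ×53, L=5 ×5
  A^-2: L=2 ×45, L=4 ×11
  A^-4: L=1 ×15, L=3 ×13
  A^-6: L=2 ×8
  A^-8: L=3 ×1
Each group contributes A^e * Σ count * d^(L-1):
Powers of d = -A^2 - A^-2: d^2 = A^4 + 2 + A^-4; d^3 = -A^6 - 3*A^2 - 3*A^-2 - A^-6; d^4 = A^8 + 4*A^4 + 6 + 4*A^-4 + A^-8; d^5 = -A^10 - 5*A^6 - 10*A^2 - 10*A^-2 - 5*A^-6 - A^-10.
  A^8 * (d^4) = A^16 + 4*A^12 + 6*A^8 + 4*A^4 + 1
  A^6 * (7*d^3 + d^5) = -A^16 - 12*A^12 - 31*A^8 - 31*A^4 - 12 - A^-4
  A^4 * (19*d^2 + 9*d^4) = 9*A^12 + 55*A^8 + 92*A^4 + 55 + 9*A^-4
  A^2 * (24*d + 31*d^3 + d^5) = -A^12 - 36*A^8 - 127*A^4 - 127 - 36*A^-4 - A^-8
  A^0 * (12 + 53*d^2 + 5*d^4) = 5*A^8 + 73*A^4 + 148 + 73*A^-4 + 5*A^-8
  A^-2 * (45*d + 11*d^3) = -11*A^4 - 78 - 78*A^-4 - 11*A^-8
  A^-4 * (15 + 13*d^2) = 13 + 41*A^-4 + 13*A^-8
  A^-6 * (8*d) = -8*A^-4 - 8*A^-8
  A^-8 * (d^2) = A^-4 + 2*A^-8 + A^-12
Summing the groups: <K> = -A^8 + A^-4 + A^-12
Normalise by the writhe: (-A^3)^(-w) = (-A^3)^(8) = A^24, so f(A) = A^24 * <K> = -A^32 + A^20 + A^12.
Substitute A = t^(-1/4), i.e. A^e → t^(-e/4): V(t) = t^-3 + t^-5 - t^-8

Answer: t^-3 + t^-5 - t^-8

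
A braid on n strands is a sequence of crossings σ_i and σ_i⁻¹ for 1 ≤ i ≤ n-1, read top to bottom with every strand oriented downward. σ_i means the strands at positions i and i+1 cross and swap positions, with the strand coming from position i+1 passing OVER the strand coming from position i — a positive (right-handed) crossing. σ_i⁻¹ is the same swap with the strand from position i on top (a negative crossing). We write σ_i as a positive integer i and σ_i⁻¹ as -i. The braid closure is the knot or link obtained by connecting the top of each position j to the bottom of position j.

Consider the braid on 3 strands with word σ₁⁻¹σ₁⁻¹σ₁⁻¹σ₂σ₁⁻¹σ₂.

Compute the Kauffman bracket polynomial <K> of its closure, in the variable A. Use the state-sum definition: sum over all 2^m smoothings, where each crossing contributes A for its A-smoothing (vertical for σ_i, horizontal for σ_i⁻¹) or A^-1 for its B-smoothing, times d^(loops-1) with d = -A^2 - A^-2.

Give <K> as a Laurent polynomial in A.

Braid: s1^-1 s1^-1 s1^-1 s2 s1^-1 s2 on 3 strands, 6 crossings.
Writhe w = (#positive) - (#negative) = 2 - 4 = -2.
Computing the Kauffman bracket via state sum. There are 2^6 = 64 states.
For each crossing: s=0 is the vertical smoothing, s=1 horizontal. Crossing k contributes A^(sign_k * (1 - 2*s_k)); loop factor d = -A^2 - A^-2.
Tabulate the states by total A-exponent and number of loops L (A-exp: L × count):
  A^6: L=5 ×1
  A^4: L=4 ×6
  A^2: L=3 ×15
  A^0: L=2 ×19, L=4 ×1
  A^-2: L=1 ×11, L=3 ×4
  A^-4: L=2 ×6
  A^-6: L=3 ×1
Each group contributes A^e * Σ count * d^(L-1):
Powers of d = -A^2 - A^-2: d^2 = A^4 + 2 + A^-4; d^3 = -A^6 - 3*A^2 - 3*A^-2 - A^-6; d^4 = A^8 + 4*A^4 + 6 + 4*A^-4 + A^-8.
  A^6 * (d^4) = A^14 + 4*A^10 + 6*A^6 + 4*A^2 + A^-2
  A^4 * (6*d^3) = -6*A^10 - 18*A^6 - 18*A^2 - 6*A^-2
  A^2 * (15*d^2) = 15*A^6 + 30*A^2 + 15*A^-2
  A^0 * (19*d + d^3) = -A^6 - 22*A^2 - 22*A^-2 - A^-6
  A^-2 * (11 + 4*d^2) = 4*A^2 + 19*A^-2 + 4*A^-6
  A^-4 * (6*d) = -6*A^-2 - 6*A^-6
  A^-6 * (d^2) = A^-2 + 2*A^-6 + A^-10
Summing the groups: <K> = A^14 - 2*A^10 + 2*A^6 - 2*A^2 + 2*A^-2 - A^-6 + A^-10

Answer: A^14 - 2*A^10 + 2*A^6 - 2*A^2 + 2*A^-2 - A^-6 + A^-10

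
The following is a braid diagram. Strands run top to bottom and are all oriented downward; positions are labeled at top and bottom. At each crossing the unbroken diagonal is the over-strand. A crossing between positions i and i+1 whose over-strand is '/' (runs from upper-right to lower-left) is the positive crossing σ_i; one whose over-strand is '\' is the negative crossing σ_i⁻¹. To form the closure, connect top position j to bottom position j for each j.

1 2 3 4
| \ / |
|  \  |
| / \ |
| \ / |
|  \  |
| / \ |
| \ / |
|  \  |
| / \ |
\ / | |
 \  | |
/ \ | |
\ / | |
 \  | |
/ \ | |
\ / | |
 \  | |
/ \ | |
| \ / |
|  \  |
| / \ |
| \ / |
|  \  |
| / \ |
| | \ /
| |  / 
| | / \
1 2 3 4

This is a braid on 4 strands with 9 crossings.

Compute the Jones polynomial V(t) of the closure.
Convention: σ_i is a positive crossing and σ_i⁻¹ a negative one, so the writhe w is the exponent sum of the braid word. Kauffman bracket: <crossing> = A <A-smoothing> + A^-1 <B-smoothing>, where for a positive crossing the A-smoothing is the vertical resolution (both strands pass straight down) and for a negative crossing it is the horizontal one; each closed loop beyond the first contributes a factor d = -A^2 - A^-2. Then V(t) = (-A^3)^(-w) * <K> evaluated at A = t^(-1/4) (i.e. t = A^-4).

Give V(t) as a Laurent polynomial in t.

t^-3 + 2*t^-5 - 2*t^-6 + 2*t^-7 - 3*t^-8 + 2*t^-9 - 2*t^-10 + t^-11

Derivation:
Reading the diagram top to bottom ('/'-over between positions i,i+1 = s_i, '\'-over = s_i^-1): braid word = s2^-1 s2^-1 s2^-1 s1^-1 s1^-1 s1^-1 s2^-1 s2^-1 s3.
The presented braid s2^-1 s2^-1 s2^-1 s1^-1 s1^-1 s1^-1 s2^-1 s2^-1 s3 on 4 strands reduces by inverse Markov moves (closure unchanged at each step):
  Destabilize: the word has the form β·s3 where s3 occurs only as the final letter (β ∈ B_3); drop it and the last strand → 3 strands.
Reduced to β = s2^-1 s2^-1 s2^-1 s1^-1 s1^-1 s1^-1 s2^-1 s2^-1 on 3 strands, 8 crossings.
Compute on β:
Braid: s2^-1 s2^-1 s2^-1 s1^-1 s1^-1 s1^-1 s2^-1 s2^-1 on 3 strands, 8 crossings.
Writhe w = (#positive) - (#negative) = 0 - 8 = -8.
State-sum expansion of <K>. There are 2^8 = 256 states.
Smooth each crossing (0=||, 1=⌣⌢); contribution A^(Σ sign_k(1-2s_k)) * d^(L-1).
Tabulate the states by total A-exponent and number of loops L (A-exp: L × count):
  A^8: L=7 ×1
  A^6: L=6 ×8
  A^4: L=5 ×28
  A^2: L=4 ×55, L=6 ×1
  A^0: L=3 ×65, L=5 ×5
  A^-2: L=2 ×45, L=4 ×11
  A^-4: L=1 ×15, L=3 ×13
  A^-6: L=2 ×8
  A^-8: L=3 ×1
Each group contributes A^e * Σ count * d^(L-1):
Powers of d = -A^2 - A^-2: d^2 = A^4 + 2 + A^-4; d^3 = -A^6 - 3*A^2 - 3*A^-2 - A^-6; d^4 = A^8 + 4*A^4 + 6 + 4*A^-4 + A^-8; d^5 = -A^10 - 5*A^6 - 10*A^2 - 10*A^-2 - 5*A^-6 - A^-10; d^6 = A^12 + 6*A^8 + 15*A^4 + 20 + 15*A^-4 + 6*A^-8 + A^-12.
  A^8 * (d^6) = A^20 + 6*A^16 + 15*A^12 + 20*A^8 + 15*A^4 + 6 + A^-4
  A^6 * (8*d^5) = -8*A^16 - 40*A^12 - 80*A^8 - 80*A^4 - 40 - 8*A^-4
  A^4 * (28*d^4) = 28*A^12 + 112*A^8 + 168*A^4 + 112 + 28*A^-4
  A^2 * (55*d^3 + d^5) = -A^12 - 60*A^8 - 175*A^4 - 175 - 60*A^-4 - A^-8
  A^0 * (65*d^2 + 5*d^4) = 5*A^8 + 85*A^4 + 160 + 85*A^-4 + 5*A^-8
  A^-2 * (45*d + 11*d^3) = -11*A^4 - 78 - 78*A^-4 - 11*A^-8
  A^-4 * (15 + 13*d^2) = 13 + 41*A^-4 + 13*A^-8
  A^-6 * (8*d) = -8*A^-4 - 8*A^-8
  A^-8 * (d^2) = A^-4 + 2*A^-8 + A^-12
Summing the groups: <K> = A^20 - 2*A^16 + 2*A^12 - 3*A^8 + 2*A^4 - 2 + 2*A^-4 + A^-12
Normalise by the writhe: (-A^3)^(-w) = (-A^3)^(8) = A^24, so f(A) = A^24 * <K> = A^44 - 2*A^40 + 2*A^36 - 3*A^32 + 2*A^28 - 2*A^24 + 2*A^20 + A^12.
Substitute A = t^(-1/4), i.e. A^e → t^(-e/4): V(t) = t^-3 + 2*t^-5 - 2*t^-6 + 2*t^-7 - 3*t^-8 + 2*t^-9 - 2*t^-10 + t^-11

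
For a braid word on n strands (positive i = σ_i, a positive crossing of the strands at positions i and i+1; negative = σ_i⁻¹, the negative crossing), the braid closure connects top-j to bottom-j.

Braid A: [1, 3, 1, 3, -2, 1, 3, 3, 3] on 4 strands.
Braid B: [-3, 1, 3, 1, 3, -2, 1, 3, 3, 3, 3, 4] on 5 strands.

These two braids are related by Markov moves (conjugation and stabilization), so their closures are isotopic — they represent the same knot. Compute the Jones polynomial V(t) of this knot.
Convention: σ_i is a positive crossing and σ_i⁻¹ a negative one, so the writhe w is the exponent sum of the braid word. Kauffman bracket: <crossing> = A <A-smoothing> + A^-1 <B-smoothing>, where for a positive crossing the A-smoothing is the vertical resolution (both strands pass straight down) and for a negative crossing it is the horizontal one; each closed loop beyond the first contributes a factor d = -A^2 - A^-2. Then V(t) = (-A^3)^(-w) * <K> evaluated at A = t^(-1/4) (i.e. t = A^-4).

t^11 - 2*t^10 + 2*t^9 - 3*t^8 + 2*t^7 - 2*t^6 + 2*t^5 + t^3

Derivation:
Markov-equivalent braids have isotopic closures, hence identical knot invariants. Strip the Markov moves from each word to reach a common short braid β, then compute V(t) once on β.
Braid A: s1 s3 s1 s3 s2^-1 s1 s3 s3 s3 on 4 strands has no conjugating prefix/suffix or stabilization to strip; take β = s1 s3 s1 s3 s2^-1 s1 s3 s3 s3.
Braid B: s3^-1 s1 s3 s1 s3 s2^-1 s1 s3 s3 s3 s3 s4 on 5 strands reduces by inverse Markov moves (closure unchanged at each step):
  Destabilize: the word has the form β·s4 where s4 occurs only as the final letter (β ∈ B_4); drop it and the last strand → 4 strands.
  Deconjugate: the word is γ·β·γ⁻¹ with γ = s3^-1 (prefix) and γ⁻¹ = s3 (suffix); strip both.
Reduced to β = s1 s3 s1 s3 s2^-1 s1 s3 s3 s3 on 4 strands, 9 crossings.
Both give the same β = s1 s3 s1 s3 s2^-1 s1 s3 s3 s3 on 4 strands, so one state sum suffices:
Braid: s1 s3 s1 s3 s2^-1 s1 s3 s3 s3 on 4 strands, 9 crossings.
Writhe w = (#positive) - (#negative) = 8 - 1 = 7.
Enumerate smoothing states for the bracket polynomial. There are 2^9 = 512 states.
Smooth each crossing (0=||, 1=⌣⌢); contribution A^(Σ sign_k(1-2s_k)) * d^(L-1).
Tabulate the states by total A-exponent and number of loops L (A-exp: L × count):
  A^9: L=3 ×1
  A^7: L=2 ×8, L=4 ×1
  A^5: L=1 ×15, L=3 ×21
  A^3: L=2 ×60, L=4 ×24
  A^1: L=3 ×110, L=5 ×16
  A^-1: L=4 ×120, L=6 ×6
  A^-3: L=5 ×83, L=7 ×1
  A^-5: L=6 ×36
  A^-7: L=7 ×9
  A^-9: L=8 ×1
Each group contributes A^e * Σ count * d^(L-1):
Powers of d = -A^2 - A^-2: d^2 = A^4 + 2 + A^-4; d^3 = -A^6 - 3*A^2 - 3*A^-2 - A^-6; d^4 = A^8 + 4*A^4 + 6 + 4*A^-4 + A^-8; d^5 = -A^10 - 5*A^6 - 10*A^2 - 10*A^-2 - 5*A^-6 - A^-10; d^6 = A^12 + 6*A^8 + 15*A^4 + 20 + 15*A^-4 + 6*A^-8 + A^-12; d^7 = -A^14 - 7*A^10 - 21*A^6 - 35*A^2 - 35*A^-2 - 21*A^-6 - 7*A^-10 - A^-14.
  A^9 * (d^2) = A^13 + 2*A^9 + A^5
  A^7 * (8*d + d^3) = -A^13 - 11*A^9 - 11*A^5 - A
  A^5 * (15 + 21*d^2) = 21*A^9 + 57*A^5 + 21*A
  A^3 * (60*d + 24*d^3) = -24*A^9 - 132*A^5 - 132*A - 24*A^-3
  A^1 * (110*d^2 + 16*d^4) = 16*A^9 + 174*A^5 + 316*A + 174*A^-3 + 16*A^-7
  A^-1 * (120*d^3 + 6*d^5) = -6*A^9 - 150*A^5 - 420*A - 420*A^-3 - 150*A^-7 - 6*A^-11
  A^-3 * (83*d^4 + d^6) = A^9 + 89*A^5 + 347*A + 518*A^-3 + 347*A^-7 + 89*A^-11 + A^-15
  A^-5 * (36*d^5) = -36*A^5 - 180*A - 360*A^-3 - 360*A^-7 - 180*A^-11 - 36*A^-15
  A^-7 * (9*d^6) = 9*A^5 + 54*A + 135*A^-3 + 180*A^-7 + 135*A^-11 + 54*A^-15 + 9*A^-19
  A^-9 * (d^7) = -A^5 - 7*A - 21*A^-3 - 35*A^-7 - 35*A^-11 - 21*A^-15 - 7*A^-19 - A^-23
Summing the groups: <K> = -A^9 - 2*A + 2*A^-3 - 2*A^-7 + 3*A^-11 - 2*A^-15 + 2*A^-19 - A^-23
Normalise by the writhe: (-A^3)^(-w) = (-A^3)^(-7) = -A^-21, so f(A) = -A^-21 * <K> = A^-12 + 2*A^-20 - 2*A^-24 + 2*A^-28 - 3*A^-32 + 2*A^-36 - 2*A^-40 + A^-44.
Substitute A = t^(-1/4), i.e. A^e → t^(-e/4): V(t) = t^11 - 2*t^10 + 2*t^9 - 3*t^8 + 2*t^7 - 2*t^6 + 2*t^5 + t^3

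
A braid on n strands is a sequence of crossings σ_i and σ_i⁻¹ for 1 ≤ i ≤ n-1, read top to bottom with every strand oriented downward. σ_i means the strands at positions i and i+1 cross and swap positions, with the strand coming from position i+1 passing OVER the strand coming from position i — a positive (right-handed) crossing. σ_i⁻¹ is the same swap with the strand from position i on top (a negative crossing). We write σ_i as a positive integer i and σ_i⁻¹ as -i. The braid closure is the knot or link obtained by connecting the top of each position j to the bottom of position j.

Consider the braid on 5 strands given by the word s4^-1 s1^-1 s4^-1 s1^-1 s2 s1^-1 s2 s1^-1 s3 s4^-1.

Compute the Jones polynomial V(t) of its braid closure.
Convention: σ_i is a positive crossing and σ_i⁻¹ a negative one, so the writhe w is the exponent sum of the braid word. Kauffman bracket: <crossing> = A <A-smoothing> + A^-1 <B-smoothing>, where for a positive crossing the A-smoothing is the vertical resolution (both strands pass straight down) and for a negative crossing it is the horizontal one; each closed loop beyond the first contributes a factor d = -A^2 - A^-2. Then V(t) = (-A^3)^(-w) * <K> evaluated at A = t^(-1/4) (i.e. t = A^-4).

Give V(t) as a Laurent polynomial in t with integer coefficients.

1 - t^-1 + 3*t^-2 - 4*t^-3 + 5*t^-4 - 6*t^-5 + 5*t^-6 - 4*t^-7 + 3*t^-8 - t^-9

Derivation:
Braid: s4^-1 s1^-1 s4^-1 s1^-1 s2 s1^-1 s2 s1^-1 s3 s4^-1 on 5 strands, 10 crossings.
Writhe w = (#positive) - (#negative) = 3 - 7 = -4.
Computing the Kauffman bracket via state sum. There are 2^10 = 1024 states.
For each crossing: s=0 is the vertical smoothing, s=1 horizontal. Crossing k contributes A^(sign_k * (1 - 2*s_k)); loop factor d = -A^2 - A^-2.
Tabulate the states by total A-exponent and number of loops L (A-exp: L × count):
  A^10: L=8 ×1
  A^8: L=7 ×10
  A^6: L=6 ×45
  A^4: L=5 ×118, L=7 ×2
  A^2: L=4 ×195, L=6 ×15
  A^0: L=3 ×203, L=5 ×49
  A^-2: L=2 ×123, L=4 ×85, L=6 ×2
  A^-4: L=1 ×33, L=3 ×78, L=5 ×9
  A^-6: L=2 ×29, L=4 ×16
  A^-8: L=3 ×9, L=5 ×1
  A^-10: L=4 ×1
Each group contributes A^e * Σ count * d^(L-1):
Powers of d = -A^2 - A^-2: d^2 = A^4 + 2 + A^-4; d^3 = -A^6 - 3*A^2 - 3*A^-2 - A^-6; d^4 = A^8 + 4*A^4 + 6 + 4*A^-4 + A^-8; d^5 = -A^10 - 5*A^6 - 10*A^2 - 10*A^-2 - 5*A^-6 - A^-10; d^6 = A^12 + 6*A^8 + 15*A^4 + 20 + 15*A^-4 + 6*A^-8 + A^-12; d^7 = -A^14 - 7*A^10 - 21*A^6 - 35*A^2 - 35*A^-2 - 21*A^-6 - 7*A^-10 - A^-14.
  A^10 * (d^7) = -A^24 - 7*A^20 - 21*A^16 - 35*A^12 - 35*A^8 - 21*A^4 - 7 - A^-4
  A^8 * (10*d^6) = 10*A^20 + 60*A^16 + 150*A^12 + 200*A^8 + 150*A^4 + 60 + 10*A^-4
  A^6 * (45*d^5) = -45*A^16 - 225*A^12 - 450*A^8 - 450*A^4 - 225 - 45*A^-4
  A^4 * (118*d^4 + 2*d^6) = 2*A^16 + 130*A^12 + 502*A^8 + 748*A^4 + 502 + 130*A^-4 + 2*A^-8
  A^2 * (195*d^3 + 15*d^5) = -15*A^12 - 270*A^8 - 735*A^4 - 735 - 270*A^-4 - 15*A^-8
  A^0 * (203*d^2 + 49*d^4) = 49*A^8 + 399*A^4 + 700 + 399*A^-4 + 49*A^-8
  A^-2 * (123*d + 85*d^3 + 2*d^5) = -2*A^8 - 95*A^4 - 398 - 398*A^-4 - 95*A^-8 - 2*A^-12
  A^-4 * (33 + 78*d^2 + 9*d^4) = 9*A^4 + 114 + 243*A^-4 + 114*A^-8 + 9*A^-12
  A^-6 * (29*d + 16*d^3) = -16 - 77*A^-4 - 77*A^-8 - 16*A^-12
  A^-8 * (9*d^2 + d^4) = 1 + 13*A^-4 + 24*A^-8 + 13*A^-12 + A^-16
  A^-10 * (d^3) = -A^-4 - 3*A^-8 - 3*A^-12 - A^-16
Summing the groups: <K> = -A^24 + 3*A^20 - 4*A^16 + 5*A^12 - 6*A^8 + 5*A^4 - 4 + 3*A^-4 - A^-8 + A^-12
Normalise by the writhe: (-A^3)^(-w) = (-A^3)^(4) = A^12, so f(A) = A^12 * <K> = -A^36 + 3*A^32 - 4*A^28 + 5*A^24 - 6*A^20 + 5*A^16 - 4*A^12 + 3*A^8 - A^4 + 1.
Substitute A = t^(-1/4), i.e. A^e → t^(-e/4): V(t) = 1 - t^-1 + 3*t^-2 - 4*t^-3 + 5*t^-4 - 6*t^-5 + 5*t^-6 - 4*t^-7 + 3*t^-8 - t^-9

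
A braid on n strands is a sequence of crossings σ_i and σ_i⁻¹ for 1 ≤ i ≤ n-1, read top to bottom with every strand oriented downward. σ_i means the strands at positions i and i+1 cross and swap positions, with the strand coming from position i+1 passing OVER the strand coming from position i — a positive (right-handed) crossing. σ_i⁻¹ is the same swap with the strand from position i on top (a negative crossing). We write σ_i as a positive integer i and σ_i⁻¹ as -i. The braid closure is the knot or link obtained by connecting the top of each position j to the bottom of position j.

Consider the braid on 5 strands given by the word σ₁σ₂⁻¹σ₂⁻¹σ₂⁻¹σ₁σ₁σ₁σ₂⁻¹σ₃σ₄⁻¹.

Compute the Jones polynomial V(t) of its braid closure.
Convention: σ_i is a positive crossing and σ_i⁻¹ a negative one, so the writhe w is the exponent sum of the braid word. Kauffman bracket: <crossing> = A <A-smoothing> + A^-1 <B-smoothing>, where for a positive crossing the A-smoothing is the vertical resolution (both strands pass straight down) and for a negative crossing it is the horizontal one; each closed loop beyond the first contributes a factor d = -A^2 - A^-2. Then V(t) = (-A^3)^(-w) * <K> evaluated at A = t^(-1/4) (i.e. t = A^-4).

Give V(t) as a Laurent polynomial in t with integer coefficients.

The presented braid s1 s2^-1 s2^-1 s2^-1 s1 s1 s1 s2^-1 s3 s4^-1 on 5 strands reduces by inverse Markov moves (closure unchanged at each step):
  Destabilize: the word has the form β·s4^-1 where s4^-1 occurs only as the final letter (β ∈ B_4); drop it and the last strand → 4 strands.
  Destabilize: the word has the form β·s3 where s3 occurs only as the final letter (β ∈ B_3); drop it and the last strand → 3 strands.
Reduced to β = s1 s2^-1 s2^-1 s2^-1 s1 s1 s1 s2^-1 on 3 strands, 8 crossings.
Compute on β:
Braid: s1 s2^-1 s2^-1 s2^-1 s1 s1 s1 s2^-1 on 3 strands, 8 crossings.
Writhe w = (#positive) - (#negative) = 4 - 4 = 0.
State-sum expansion of <K>. There are 2^8 = 256 states.
For each crossing: s=0 is the vertical smoothing, s=1 horizontal. Crossing k contributes A^(sign_k * (1 - 2*s_k)); loop factor d = -A^2 - A^-2.
Tabulate the states by total A-exponent and number of loops L (A-exp: L × count):
  A^8: L=5 ×1
  A^6: L=4 ×8
  A^4: L=3 ×25, L=5 ×3
  A^2: L=2 ×37, L=4 ×18, L=6 ×1
  A^0: L=1 ×25, L=3 ×37, L=5 ×8
  A^-2: L=2 ×37, L=4 ×18, L=6 ×1
  A^-4: L=3 ×25, L=5 ×3
  A^-6: L=4 ×8
  A^-8: L=5 ×1
Each group contributes A^e * Σ count * d^(L-1):
Powers of d = -A^2 - A^-2: d^2 = A^4 + 2 + A^-4; d^3 = -A^6 - 3*A^2 - 3*A^-2 - A^-6; d^4 = A^8 + 4*A^4 + 6 + 4*A^-4 + A^-8; d^5 = -A^10 - 5*A^6 - 10*A^2 - 10*A^-2 - 5*A^-6 - A^-10.
  A^8 * (d^4) = A^16 + 4*A^12 + 6*A^8 + 4*A^4 + 1
  A^6 * (8*d^3) = -8*A^12 - 24*A^8 - 24*A^4 - 8
  A^4 * (25*d^2 + 3*d^4) = 3*A^12 + 37*A^8 + 68*A^4 + 37 + 3*A^-4
  A^2 * (37*d + 18*d^3 + d^5) = -A^12 - 23*A^8 - 101*A^4 - 101 - 23*A^-4 - A^-8
  A^0 * (25 + 37*d^2 + 8*d^4) = 8*A^8 + 69*A^4 + 147 + 69*A^-4 + 8*A^-8
  A^-2 * (37*d + 18*d^3 + d^5) = -A^8 - 23*A^4 - 101 - 101*A^-4 - 23*A^-8 - A^-12
  A^-4 * (25*d^2 + 3*d^4) = 3*A^4 + 37 + 68*A^-4 + 37*A^-8 + 3*A^-12
  A^-6 * (8*d^3) = -8 - 24*A^-4 - 24*A^-8 - 8*A^-12
  A^-8 * (d^4) = 1 + 4*A^-4 + 6*A^-8 + 4*A^-12 + A^-16
Summing the groups: <K> = A^16 - 2*A^12 + 3*A^8 - 4*A^4 + 5 - 4*A^-4 + 3*A^-8 - 2*A^-12 + A^-16
Normalise by the writhe: (-A^3)^(-w) = (-A^3)^(0) = 1, so f(A) = 1 * <K> = A^16 - 2*A^12 + 3*A^8 - 4*A^4 + 5 - 4*A^-4 + 3*A^-8 - 2*A^-12 + A^-16.
Substitute A = t^(-1/4), i.e. A^e → t^(-e/4): V(t) = t^4 - 2*t^3 + 3*t^2 - 4*t + 5 - 4*t^-1 + 3*t^-2 - 2*t^-3 + t^-4

Answer: t^4 - 2*t^3 + 3*t^2 - 4*t + 5 - 4*t^-1 + 3*t^-2 - 2*t^-3 + t^-4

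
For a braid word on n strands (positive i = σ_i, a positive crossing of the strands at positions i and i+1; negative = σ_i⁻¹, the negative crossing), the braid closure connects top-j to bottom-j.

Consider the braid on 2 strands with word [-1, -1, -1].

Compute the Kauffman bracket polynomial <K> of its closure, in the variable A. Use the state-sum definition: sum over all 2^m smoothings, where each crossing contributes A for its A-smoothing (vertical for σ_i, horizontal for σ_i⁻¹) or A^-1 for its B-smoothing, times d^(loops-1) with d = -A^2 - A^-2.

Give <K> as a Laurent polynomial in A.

A^7 - A^3 - A^-5

Derivation:
Braid: s1^-1 s1^-1 s1^-1 on 2 strands, 3 crossings.
Writhe w = (#positive) - (#negative) = 0 - 3 = -3.
State-sum expansion of <K>. There are 2^3 = 8 states.
Each crossing splits two ways (0=vertical, 1=horizontal). The state's weight is A^(#A-smoothings - #B-smoothings) * d^(loops - 1).
  state 000: A-exp=-3, loops=2, term = A^-3 * d^1
  state 001: A-exp=-1, loops=1, term = A^-1 * d^0
  state 010: A-exp=-1, loops=1, term = A^-1 * d^0
  state 011: A-exp=+1, loops=2, term = A^1 * d^1
  state 100: A-exp=-1, loops=1, term = A^-1 * d^0
  state 101: A-exp=+1, loops=2, term = A^1 * d^1
  state 110: A-exp=+1, loops=2, term = A^1 * d^1
  state 111: A-exp=+3, loops=3, term = A^3 * d^2
Collect the terms by A-exponent (count of states per loop number):
Powers of d = -A^2 - A^-2: d^2 = A^4 + 2 + A^-4.
  A^3 * (d^2) = A^7 + 2*A^3 + A^-1
  A^1 * (3*d) = -3*A^3 - 3*A^-1
  A^-1 * (3) = 3*A^-1
  A^-3 * (d) = -A^-1 - A^-5
Summing the groups: <K> = A^7 - A^3 - A^-5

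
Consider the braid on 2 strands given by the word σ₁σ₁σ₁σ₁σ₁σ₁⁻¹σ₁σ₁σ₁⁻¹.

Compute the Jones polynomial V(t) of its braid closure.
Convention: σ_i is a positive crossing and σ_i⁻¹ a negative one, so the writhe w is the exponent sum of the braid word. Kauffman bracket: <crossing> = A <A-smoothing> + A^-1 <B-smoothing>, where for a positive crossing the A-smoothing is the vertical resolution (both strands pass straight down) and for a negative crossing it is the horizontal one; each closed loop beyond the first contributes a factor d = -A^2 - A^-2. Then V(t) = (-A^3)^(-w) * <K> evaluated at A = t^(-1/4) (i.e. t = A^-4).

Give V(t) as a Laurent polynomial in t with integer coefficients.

The presented braid s1 s1 s1 s1 s1 s1^-1 s1 s1 s1^-1 on 2 strands reduces by inverse Markov moves (closure unchanged at each step):
  Deconjugate: the word is γ·β·γ⁻¹ with γ = s1 (prefix) and γ⁻¹ = s1^-1 (suffix); strip both.
Reduced to β = s1 s1 s1 s1 s1^-1 s1 s1 on 2 strands, 7 crossings.
Compute on β:
First cancel adjacent σ_i σ_i⁻¹ pairs (Reidemeister II — same braid, same closure): s1 s1 s1 s1 s1^-1 s1 s1 → s1 s1 s1 s1 s1.
Braid: s1 s1 s1 s1 s1 on 2 strands, 5 crossings.
Writhe w = (#positive) - (#negative) = 5 - 0 = 5.
Computing the Kauffman bracket via state sum. There are 2^5 = 32 states.
Each crossing splits two ways (0=vertical, 1=horizontal). The state's weight is A^(#A-smoothings - #B-smoothings) * d^(loops - 1).
  state 00000: A-exp=+5, loops=2, term = A^5 * d^1
  state 00001: A-exp=+3, loops=1, term = A^3 * d^0
  state 00010: A-exp=+3, loops=1, term = A^3 * d^0
  state 00011: A-exp=+1, loops=2, term = A^1 * d^1
  state 00100: A-exp=+3, loops=1, term = A^3 * d^0
  state 00101: A-exp=+1, loops=2, term = A^1 * d^1
  state 00110: A-exp=+1, loops=2, term = A^1 * d^1
  state 00111: A-exp=-1, loops=3, term = A^-1 * d^2
  state 01000: A-exp=+3, loops=1, term = A^3 * d^0
  state 01001: A-exp=+1, loops=2, term = A^1 * d^1
  state 01010: A-exp=+1, loops=2, term = A^1 * d^1
  state 01011: A-exp=-1, loops=3, term = A^-1 * d^2
  state 01100: A-exp=+1, loops=2, term = A^1 * d^1
  state 01101: A-exp=-1, loops=3, term = A^-1 * d^2
  state 01110: A-exp=-1, loops=3, term = A^-1 * d^2
  state 01111: A-exp=-3, loops=4, term = A^-3 * d^3
  state 10000: A-exp=+3, loops=1, term = A^3 * d^0
  state 10001: A-exp=+1, loops=2, term = A^1 * d^1
  state 10010: A-exp=+1, loops=2, term = A^1 * d^1
  state 10011: A-exp=-1, loops=3, term = A^-1 * d^2
  state 10100: A-exp=+1, loops=2, term = A^1 * d^1
  state 10101: A-exp=-1, loops=3, term = A^-1 * d^2
  state 10110: A-exp=-1, loops=3, term = A^-1 * d^2
  state 10111: A-exp=-3, loops=4, term = A^-3 * d^3
  state 11000: A-exp=+1, loops=2, term = A^1 * d^1
  state 11001: A-exp=-1, loops=3, term = A^-1 * d^2
  state 11010: A-exp=-1, loops=3, term = A^-1 * d^2
  state 11011: A-exp=-3, loops=4, term = A^-3 * d^3
  state 11100: A-exp=-1, loops=3, term = A^-1 * d^2
  state 11101: A-exp=-3, loops=4, term = A^-3 * d^3
  state 11110: A-exp=-3, loops=4, term = A^-3 * d^3
  state 11111: A-exp=-5, loops=5, term = A^-5 * d^4
Collect the terms by A-exponent (count of states per loop number):
Powers of d = -A^2 - A^-2: d^2 = A^4 + 2 + A^-4; d^3 = -A^6 - 3*A^2 - 3*A^-2 - A^-6; d^4 = A^8 + 4*A^4 + 6 + 4*A^-4 + A^-8.
  A^5 * (d) = -A^7 - A^3
  A^3 * (5) = 5*A^3
  A^1 * (10*d) = -10*A^3 - 10*A^-1
  A^-1 * (10*d^2) = 10*A^3 + 20*A^-1 + 10*A^-5
  A^-3 * (5*d^3) = -5*A^3 - 15*A^-1 - 15*A^-5 - 5*A^-9
  A^-5 * (d^4) = A^3 + 4*A^-1 + 6*A^-5 + 4*A^-9 + A^-13
Summing the groups: <K> = -A^7 - A^-1 + A^-5 - A^-9 + A^-13
Normalise by the writhe: (-A^3)^(-w) = (-A^3)^(-5) = -A^-15, so f(A) = -A^-15 * <K> = A^-8 + A^-16 - A^-20 + A^-24 - A^-28.
Substitute A = t^(-1/4), i.e. A^e → t^(-e/4): V(t) = -t^7 + t^6 - t^5 + t^4 + t^2

Answer: -t^7 + t^6 - t^5 + t^4 + t^2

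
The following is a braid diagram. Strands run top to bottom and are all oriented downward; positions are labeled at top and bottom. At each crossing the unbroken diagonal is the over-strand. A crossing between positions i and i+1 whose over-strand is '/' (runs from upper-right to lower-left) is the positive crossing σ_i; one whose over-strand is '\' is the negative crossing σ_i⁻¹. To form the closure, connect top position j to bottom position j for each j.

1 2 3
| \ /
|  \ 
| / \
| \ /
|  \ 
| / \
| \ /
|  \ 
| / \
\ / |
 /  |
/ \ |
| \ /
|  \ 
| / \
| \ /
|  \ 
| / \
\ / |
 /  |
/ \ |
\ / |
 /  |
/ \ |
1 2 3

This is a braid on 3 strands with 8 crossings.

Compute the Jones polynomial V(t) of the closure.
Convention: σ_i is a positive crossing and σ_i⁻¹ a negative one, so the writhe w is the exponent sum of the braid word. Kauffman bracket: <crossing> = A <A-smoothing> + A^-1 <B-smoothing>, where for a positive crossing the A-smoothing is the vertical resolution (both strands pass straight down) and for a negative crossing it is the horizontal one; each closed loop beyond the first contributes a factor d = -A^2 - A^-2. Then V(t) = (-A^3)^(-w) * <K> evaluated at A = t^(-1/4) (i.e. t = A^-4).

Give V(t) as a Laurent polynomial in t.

Reading the diagram top to bottom ('/'-over between positions i,i+1 = s_i, '\'-over = s_i^-1): braid word = s2^-1 s2^-1 s2^-1 s1 s2^-1 s2^-1 s1 s1.
Braid: s2^-1 s2^-1 s2^-1 s1 s2^-1 s2^-1 s1 s1 on 3 strands, 8 crossings.
Writhe w = (#positive) - (#negative) = 3 - 5 = -2.
State-sum expansion of <K>. There are 2^8 = 256 states.
Smooth each crossing (0=||, 1=⌣⌢); contribution A^(Σ sign_k(1-2s_k)) * d^(L-1).
Tabulate the states by total A-exponent and number of loops L (A-exp: L × count):
  A^8: L=6 ×1
  A^6: L=5 ×8
  A^4: L=4 ×27, L=6 ×1
  A^2: L=3 ×50, L=5 ×6
  A^0: L=2 ×53, L=4 ×17
  A^-2: L=1 ×27, L=3 ×28, L=5 ×1
  A^-4: L=2 ×24, L=4 ×4
  A^-6: L=3 ×8
  A^-8: L=4 ×1
Each group contributes A^e * Σ count * d^(L-1):
Powers of d = -A^2 - A^-2: d^2 = A^4 + 2 + A^-4; d^3 = -A^6 - 3*A^2 - 3*A^-2 - A^-6; d^4 = A^8 + 4*A^4 + 6 + 4*A^-4 + A^-8; d^5 = -A^10 - 5*A^6 - 10*A^2 - 10*A^-2 - 5*A^-6 - A^-10.
  A^8 * (d^5) = -A^18 - 5*A^14 - 10*A^10 - 10*A^6 - 5*A^2 - A^-2
  A^6 * (8*d^4) = 8*A^14 + 32*A^10 + 48*A^6 + 32*A^2 + 8*A^-2
  A^4 * (27*d^3 + d^5) = -A^14 - 32*A^10 - 91*A^6 - 91*A^2 - 32*A^-2 - A^-6
  A^2 * (50*d^2 + 6*d^4) = 6*A^10 + 74*A^6 + 136*A^2 + 74*A^-2 + 6*A^-6
  A^0 * (53*d + 17*d^3) = -17*A^6 - 104*A^2 - 104*A^-2 - 17*A^-6
  A^-2 * (27 + 28*d^2 + d^4) = A^6 + 32*A^2 + 89*A^-2 + 32*A^-6 + A^-10
  A^-4 * (24*d + 4*d^3) = -4*A^2 - 36*A^-2 - 36*A^-6 - 4*A^-10
  A^-6 * (8*d^2) = 8*A^-2 + 16*A^-6 + 8*A^-10
  A^-8 * (d^3) = -A^-2 - 3*A^-6 - 3*A^-10 - A^-14
Summing the groups: <K> = -A^18 + 2*A^14 - 4*A^10 + 5*A^6 - 4*A^2 + 5*A^-2 - 3*A^-6 + 2*A^-10 - A^-14
Normalise by the writhe: (-A^3)^(-w) = (-A^3)^(2) = A^6, so f(A) = A^6 * <K> = -A^24 + 2*A^20 - 4*A^16 + 5*A^12 - 4*A^8 + 5*A^4 - 3 + 2*A^-4 - A^-8.
Substitute A = t^(-1/4), i.e. A^e → t^(-e/4): V(t) = -t^2 + 2*t - 3 + 5*t^-1 - 4*t^-2 + 5*t^-3 - 4*t^-4 + 2*t^-5 - t^-6

Answer: -t^2 + 2*t - 3 + 5*t^-1 - 4*t^-2 + 5*t^-3 - 4*t^-4 + 2*t^-5 - t^-6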